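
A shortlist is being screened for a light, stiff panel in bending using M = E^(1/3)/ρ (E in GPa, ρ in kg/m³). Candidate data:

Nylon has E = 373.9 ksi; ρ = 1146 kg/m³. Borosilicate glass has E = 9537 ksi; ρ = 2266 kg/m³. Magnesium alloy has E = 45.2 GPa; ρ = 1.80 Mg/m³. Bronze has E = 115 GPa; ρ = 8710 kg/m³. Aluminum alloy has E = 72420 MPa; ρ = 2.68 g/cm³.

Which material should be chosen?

magnesium alloy

Putting every candidate on a common basis:
  nylon: E = 2.578 GPa, ρ = 1146 kg/m³
  borosilicate glass: E = 65.76 GPa, ρ = 2266 kg/m³
  magnesium alloy: E = 45.20 GPa, ρ = 1800 kg/m³
  bronze: E = 115.0 GPa, ρ = 8710 kg/m³
  aluminum alloy: E = 72.42 GPa, ρ = 2680 kg/m³
  magnesium alloy: M = 1.98×10⁻³
  borosilicate glass: M = 1.78×10⁻³
  aluminum alloy: M = 1.56×10⁻³
  nylon: M = 1.20×10⁻³
  bronze: M = 0.558×10⁻³
Magnesium alloy has the largest M.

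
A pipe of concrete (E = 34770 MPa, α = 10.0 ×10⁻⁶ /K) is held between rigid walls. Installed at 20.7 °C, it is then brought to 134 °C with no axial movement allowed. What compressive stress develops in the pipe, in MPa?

39.4 MPa

E = 34770 MPa = 34.77 GPa.
ΔT = 113.3 K. Constrained thermal stress σ = E·α·ΔT = 34.77×10³ MPa × 10.0×10⁻⁶ × 113.3 = 39.4 MPa (compressive).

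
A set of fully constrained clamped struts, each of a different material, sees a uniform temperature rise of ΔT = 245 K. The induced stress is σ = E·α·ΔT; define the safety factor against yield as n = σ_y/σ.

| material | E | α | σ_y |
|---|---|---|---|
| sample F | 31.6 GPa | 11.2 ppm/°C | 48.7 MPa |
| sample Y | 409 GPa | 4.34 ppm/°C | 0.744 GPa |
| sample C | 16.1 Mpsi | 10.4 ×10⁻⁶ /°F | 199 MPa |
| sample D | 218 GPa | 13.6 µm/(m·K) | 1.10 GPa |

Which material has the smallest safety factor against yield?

sample C

Per material, after unit conversion:
  sample F: E = 31.60, α = 11.2, σ_y = 48.70 → σ = 86.7 MPa, n = 0.562
  sample Y: E = 409.0, α = 4.34, σ_y = 744.0 → σ = 435 MPa, n = 1.71
  sample C: E = 111.0, α = 18.7, σ_y = 199.0 → σ = 509 MPa, n = 0.391
  sample D: E = 218.0, α = 13.6, σ_y = 1100 → σ = 726 MPa, n = 1.51
Sample C has the lowest safety factor, n = 0.391.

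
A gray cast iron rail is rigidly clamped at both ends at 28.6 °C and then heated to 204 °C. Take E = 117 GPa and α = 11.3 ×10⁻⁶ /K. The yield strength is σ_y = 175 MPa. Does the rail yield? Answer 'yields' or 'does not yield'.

yields

ΔT = 175.4 K. Constrained thermal stress σ = E·α·ΔT = 117.0×10³ MPa × 11.3×10⁻⁶ × 175.4 = 232 MPa (compressive).
Compare to σ_y = 175 MPa: σ ≥ σ_y, so it yields.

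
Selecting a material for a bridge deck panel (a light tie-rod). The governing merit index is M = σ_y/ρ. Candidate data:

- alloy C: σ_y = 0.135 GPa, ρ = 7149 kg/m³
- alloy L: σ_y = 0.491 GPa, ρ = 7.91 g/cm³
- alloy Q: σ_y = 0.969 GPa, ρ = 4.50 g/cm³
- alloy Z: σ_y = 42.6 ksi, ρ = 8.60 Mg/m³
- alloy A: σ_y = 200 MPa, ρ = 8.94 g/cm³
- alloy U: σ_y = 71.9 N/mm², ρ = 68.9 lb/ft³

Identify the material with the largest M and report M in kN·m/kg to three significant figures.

alloy Q, M = 215 kN·m/kg

After converting to SI:
  alloy C: σ_y = 135.0 MPa, ρ = 7149 kg/m³
  alloy L: σ_y = 491.0 MPa, ρ = 7910 kg/m³
  alloy Q: σ_y = 969.0 MPa, ρ = 4500 kg/m³
  alloy Z: σ_y = 293.7 MPa, ρ = 8600 kg/m³
  alloy A: σ_y = 200.0 MPa, ρ = 8940 kg/m³
  alloy U: σ_y = 71.90 MPa, ρ = 1104 kg/m³
  alloy Q: M = 215 kN·m/kg
  alloy U: M = 65.1 kN·m/kg
  alloy L: M = 62.1 kN·m/kg
  alloy Z: M = 34.2 kN·m/kg
  alloy A: M = 22.4 kN·m/kg
  alloy C: M = 18.9 kN·m/kg
Alloy Q has the largest M.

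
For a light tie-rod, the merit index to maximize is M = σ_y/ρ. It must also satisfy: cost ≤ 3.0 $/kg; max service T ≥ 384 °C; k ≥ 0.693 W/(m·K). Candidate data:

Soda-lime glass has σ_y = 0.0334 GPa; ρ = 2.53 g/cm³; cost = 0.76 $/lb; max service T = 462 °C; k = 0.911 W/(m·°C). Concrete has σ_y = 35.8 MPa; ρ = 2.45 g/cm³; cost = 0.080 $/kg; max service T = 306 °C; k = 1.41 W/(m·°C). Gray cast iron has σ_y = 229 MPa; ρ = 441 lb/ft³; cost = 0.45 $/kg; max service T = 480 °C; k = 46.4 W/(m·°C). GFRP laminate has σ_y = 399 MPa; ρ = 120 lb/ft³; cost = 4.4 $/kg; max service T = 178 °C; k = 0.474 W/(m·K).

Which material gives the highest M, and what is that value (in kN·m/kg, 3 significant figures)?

Screen on constraints: cost ≤ 3.0 $/kg; max service T ≥ 384 °C; k ≥ 0.693 W/(m·K). Survivors: soda-lime glass, gray cast iron.
Putting every candidate on a common basis:
  soda-lime glass: σ_y = 33.40 MPa, ρ = 2530 kg/m³
  gray cast iron: σ_y = 229.0 MPa, ρ = 7064 kg/m³
  gray cast iron: M = 32.4 kN·m/kg
  soda-lime glass: M = 13.2 kN·m/kg
Gray cast iron has the largest M.

gray cast iron, M = 32.4 kN·m/kg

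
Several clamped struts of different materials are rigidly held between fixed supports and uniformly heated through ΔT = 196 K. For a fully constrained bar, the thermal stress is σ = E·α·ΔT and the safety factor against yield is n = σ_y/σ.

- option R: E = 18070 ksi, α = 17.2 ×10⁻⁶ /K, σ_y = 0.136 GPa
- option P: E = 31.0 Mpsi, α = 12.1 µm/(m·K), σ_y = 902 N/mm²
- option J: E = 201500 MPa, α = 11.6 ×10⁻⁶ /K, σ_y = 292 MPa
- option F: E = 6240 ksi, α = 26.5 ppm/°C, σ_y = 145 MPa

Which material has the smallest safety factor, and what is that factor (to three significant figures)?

option R, n = 0.324

Converting E to GPa, α to ×10⁻⁶/K, σ_y to MPa, then σ and n for each:
  option R: E = 124.6, α = 17.2, σ_y = 136.0 → σ = 420 MPa, n = 0.324
  option P: E = 213.7, α = 12.1, σ_y = 902.0 → σ = 507 MPa, n = 1.78
  option J: E = 201.5, α = 11.6, σ_y = 292.0 → σ = 458 MPa, n = 0.637
  option F: E = 43.02, α = 26.5, σ_y = 145.0 → σ = 223 MPa, n = 0.649
The minimum is option R at n = 0.324.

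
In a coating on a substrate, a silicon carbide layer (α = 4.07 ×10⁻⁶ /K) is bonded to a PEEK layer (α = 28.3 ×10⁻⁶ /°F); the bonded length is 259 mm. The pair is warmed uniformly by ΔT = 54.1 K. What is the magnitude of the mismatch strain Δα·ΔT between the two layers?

2.54×10⁻³

PEEK: α = 28.3×10⁻⁶/°F × 9/5 = 50.9×10⁻⁶/K.
Δα = |4.07 − 50.9|×10⁻⁶/K = 46.9×10⁻⁶/K.
Mismatch strain = Δα·ΔT = 46.9×10⁻⁶ × 54.1 = 2.54×10⁻³.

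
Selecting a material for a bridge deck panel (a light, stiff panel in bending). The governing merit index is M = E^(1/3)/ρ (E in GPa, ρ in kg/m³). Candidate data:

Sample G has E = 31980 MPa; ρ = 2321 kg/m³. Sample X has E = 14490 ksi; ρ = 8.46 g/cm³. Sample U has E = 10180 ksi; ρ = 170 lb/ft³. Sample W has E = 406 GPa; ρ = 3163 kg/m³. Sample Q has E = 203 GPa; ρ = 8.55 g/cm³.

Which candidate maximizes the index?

sample W

Putting every candidate on a common basis:
  sample G: E = 31.98 GPa, ρ = 2321 kg/m³
  sample X: E = 99.91 GPa, ρ = 8460 kg/m³
  sample U: E = 70.19 GPa, ρ = 2723 kg/m³
  sample W: E = 406.0 GPa, ρ = 3163 kg/m³
  sample Q: E = 203.0 GPa, ρ = 8550 kg/m³
  sample W: M = 2.34×10⁻³
  sample U: M = 1.51×10⁻³
  sample G: M = 1.37×10⁻³
  sample Q: M = 0.687×10⁻³
  sample X: M = 0.548×10⁻³
Highest index: sample W.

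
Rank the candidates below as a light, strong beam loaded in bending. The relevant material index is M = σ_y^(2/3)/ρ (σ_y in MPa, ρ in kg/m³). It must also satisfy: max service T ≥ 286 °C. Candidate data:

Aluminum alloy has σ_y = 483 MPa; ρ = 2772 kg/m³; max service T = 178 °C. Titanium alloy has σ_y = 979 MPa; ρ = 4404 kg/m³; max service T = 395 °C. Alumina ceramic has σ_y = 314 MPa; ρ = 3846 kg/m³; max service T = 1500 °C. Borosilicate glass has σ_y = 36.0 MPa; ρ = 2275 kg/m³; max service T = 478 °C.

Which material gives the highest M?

Screen on constraints: max service T ≥ 286 °C. Survivors: titanium alloy, alumina ceramic, borosilicate glass.
Evaluate M for each candidate:
  titanium alloy: M = 22.4×10⁻³
  alumina ceramic: M = 12.0×10⁻³
  borosilicate glass: M = 4.79×10⁻³
Titanium alloy ranks first.

titanium alloy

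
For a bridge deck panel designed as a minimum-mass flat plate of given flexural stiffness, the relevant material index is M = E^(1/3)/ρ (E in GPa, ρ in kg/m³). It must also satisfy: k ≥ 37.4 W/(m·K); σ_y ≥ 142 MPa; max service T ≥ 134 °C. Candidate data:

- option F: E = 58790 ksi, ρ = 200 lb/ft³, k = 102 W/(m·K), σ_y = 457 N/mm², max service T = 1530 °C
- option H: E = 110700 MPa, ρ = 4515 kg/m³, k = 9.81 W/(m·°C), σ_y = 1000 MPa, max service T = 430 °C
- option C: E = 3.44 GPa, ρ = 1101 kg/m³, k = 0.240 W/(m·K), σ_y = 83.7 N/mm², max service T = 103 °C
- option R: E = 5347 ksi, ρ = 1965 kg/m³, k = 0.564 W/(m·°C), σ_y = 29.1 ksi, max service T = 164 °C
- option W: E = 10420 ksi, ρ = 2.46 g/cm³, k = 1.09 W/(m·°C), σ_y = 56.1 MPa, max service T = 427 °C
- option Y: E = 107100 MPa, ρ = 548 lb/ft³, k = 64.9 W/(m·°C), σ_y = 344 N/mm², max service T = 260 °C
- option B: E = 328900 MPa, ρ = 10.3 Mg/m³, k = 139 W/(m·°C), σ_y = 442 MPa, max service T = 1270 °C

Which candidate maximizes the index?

Screen on constraints: k ≥ 37.4 W/(m·K); σ_y ≥ 142 MPa; max service T ≥ 134 °C. Survivors: option F, option Y, option B.
In SI units:
  option F: E = 405.3 GPa, ρ = 3204 kg/m³
  option Y: E = 107.1 GPa, ρ = 8778 kg/m³
  option B: E = 328.9 GPa, ρ = 10300 kg/m³
  option F: M = 2.31×10⁻³
  option B: M = 0.670×10⁻³
  option Y: M = 0.541×10⁻³
The maximum is for option F.

option F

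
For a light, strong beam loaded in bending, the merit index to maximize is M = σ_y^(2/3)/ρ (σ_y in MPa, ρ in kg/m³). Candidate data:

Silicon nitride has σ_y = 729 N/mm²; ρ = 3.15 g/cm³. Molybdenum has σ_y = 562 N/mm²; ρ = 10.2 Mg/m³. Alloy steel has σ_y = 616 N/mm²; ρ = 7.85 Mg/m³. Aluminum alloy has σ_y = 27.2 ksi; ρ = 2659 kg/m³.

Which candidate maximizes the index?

silicon nitride

In SI units:
  silicon nitride: σ_y = 729.0 MPa, ρ = 3150 kg/m³
  molybdenum: σ_y = 562.0 MPa, ρ = 10200 kg/m³
  alloy steel: σ_y = 616.0 MPa, ρ = 7850 kg/m³
  aluminum alloy: σ_y = 187.5 MPa, ρ = 2659 kg/m³
  silicon nitride: M = 25.7×10⁻³
  aluminum alloy: M = 12.3×10⁻³
  alloy steel: M = 9.22×10⁻³
  molybdenum: M = 6.68×10⁻³
Highest index: silicon nitride.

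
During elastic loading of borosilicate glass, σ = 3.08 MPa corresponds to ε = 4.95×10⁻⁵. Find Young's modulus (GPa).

E = σ/ε = 3.08 MPa / 4.95×10⁻⁵ = 62220 MPa = 62.2 GPa.

62.2 GPa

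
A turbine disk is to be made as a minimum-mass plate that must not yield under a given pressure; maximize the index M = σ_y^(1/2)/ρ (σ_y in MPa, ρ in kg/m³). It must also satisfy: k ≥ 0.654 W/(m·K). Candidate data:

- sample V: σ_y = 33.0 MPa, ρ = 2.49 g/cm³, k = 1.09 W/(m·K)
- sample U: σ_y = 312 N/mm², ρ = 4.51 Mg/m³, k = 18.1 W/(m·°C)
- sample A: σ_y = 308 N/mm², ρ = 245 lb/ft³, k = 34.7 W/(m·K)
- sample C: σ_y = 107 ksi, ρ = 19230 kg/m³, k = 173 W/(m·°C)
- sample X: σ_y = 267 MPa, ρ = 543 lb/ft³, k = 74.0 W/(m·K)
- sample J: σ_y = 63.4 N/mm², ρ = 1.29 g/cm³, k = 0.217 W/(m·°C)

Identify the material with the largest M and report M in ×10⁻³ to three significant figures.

Screen on constraints: k ≥ 0.654 W/(m·K). Survivors: sample V, sample U, sample A, sample C, sample X.
Convert each candidate to consistent units, then evaluate M:
  sample V: σ_y = 33.00 MPa, ρ = 2490 kg/m³
  sample U: σ_y = 312.0 MPa, ρ = 4510 kg/m³
  sample A: σ_y = 308.0 MPa, ρ = 3925 kg/m³
  sample C: σ_y = 737.7 MPa, ρ = 19230 kg/m³
  sample X: σ_y = 267.0 MPa, ρ = 8698 kg/m³
  sample A: M = 4.47×10⁻³
  sample U: M = 3.92×10⁻³
  sample V: M = 2.31×10⁻³
  sample X: M = 1.88×10⁻³
  sample C: M = 1.41×10⁻³
Highest index: sample A.

sample A, M = 4.47×10⁻³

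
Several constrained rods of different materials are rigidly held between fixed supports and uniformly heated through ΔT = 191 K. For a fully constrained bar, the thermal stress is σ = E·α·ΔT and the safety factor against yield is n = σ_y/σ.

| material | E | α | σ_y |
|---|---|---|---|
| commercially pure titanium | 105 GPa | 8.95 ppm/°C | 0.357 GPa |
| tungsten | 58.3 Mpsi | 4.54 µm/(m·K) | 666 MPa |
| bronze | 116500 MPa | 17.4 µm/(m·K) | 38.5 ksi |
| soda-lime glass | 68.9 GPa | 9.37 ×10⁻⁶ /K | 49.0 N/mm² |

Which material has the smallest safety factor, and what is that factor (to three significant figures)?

soda-lime glass, n = 0.397

In consistent units (E in GPa, α in ×10⁻⁶/K, σ_y in MPa):
  commercially pure titanium: E = 105.0, α = 8.95, σ_y = 357.0 → σ = 179 MPa, n = 1.99
  tungsten: E = 402.0, α = 4.54, σ_y = 666.0 → σ = 349 MPa, n = 1.91
  bronze: E = 116.5, α = 17.4, σ_y = 265.4 → σ = 387 MPa, n = 0.686
  soda-lime glass: E = 68.90, α = 9.37, σ_y = 49.00 → σ = 123 MPa, n = 0.397
The minimum is soda-lime glass at n = 0.397.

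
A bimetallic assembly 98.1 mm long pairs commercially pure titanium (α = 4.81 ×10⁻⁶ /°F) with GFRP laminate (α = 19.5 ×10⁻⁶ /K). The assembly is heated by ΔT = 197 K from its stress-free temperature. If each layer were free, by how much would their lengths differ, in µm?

commercially pure titanium: α = 4.81×10⁻⁶/°F × 9/5 = 8.66×10⁻⁶/K.
Δα = |8.66 − 19.5|×10⁻⁶/K = 10.8×10⁻⁶/K.
ΔL_mismatch = Δα·L·ΔT = 10.8×10⁻⁶ × 98.1 mm × 197.0 K = 210 µm.

210 µm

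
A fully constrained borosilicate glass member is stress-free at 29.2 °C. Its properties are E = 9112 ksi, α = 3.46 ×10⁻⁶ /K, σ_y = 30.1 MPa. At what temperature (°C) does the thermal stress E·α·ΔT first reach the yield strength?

168 °C

E = 9112 ksi = 62.83 GPa.
E·α·ΔT = 30.10 MPa ⇒ ΔT = 30.10 / (62.83×10³ × 3.46×10⁻⁶) = 138.5 K.
T = 29.2 + 138.5 = 167.7 °C.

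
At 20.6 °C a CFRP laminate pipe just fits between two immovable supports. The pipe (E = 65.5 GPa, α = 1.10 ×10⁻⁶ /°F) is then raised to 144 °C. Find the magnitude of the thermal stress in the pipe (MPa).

α = 1.10×10⁻⁶/°F × 9/5 = 1.98×10⁻⁶/K.
ΔT = 123.4 K. Constrained thermal stress σ = E·α·ΔT = 65.50×10³ MPa × 1.98×10⁻⁶ × 123.4 = 16.0 MPa (compressive).

16.0 MPa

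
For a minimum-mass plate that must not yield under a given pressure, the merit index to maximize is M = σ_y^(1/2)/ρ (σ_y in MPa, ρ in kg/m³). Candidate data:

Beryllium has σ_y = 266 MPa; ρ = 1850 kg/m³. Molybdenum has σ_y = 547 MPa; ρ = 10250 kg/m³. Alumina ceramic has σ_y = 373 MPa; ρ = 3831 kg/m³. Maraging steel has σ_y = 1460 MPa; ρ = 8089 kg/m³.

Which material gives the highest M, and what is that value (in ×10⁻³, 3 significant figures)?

Evaluate M for each candidate:
  beryllium: M = 8.82×10⁻³
  alumina ceramic: M = 5.04×10⁻³
  maraging steel: M = 4.72×10⁻³
  molybdenum: M = 2.28×10⁻³
Highest index: beryllium.

beryllium, M = 8.82×10⁻³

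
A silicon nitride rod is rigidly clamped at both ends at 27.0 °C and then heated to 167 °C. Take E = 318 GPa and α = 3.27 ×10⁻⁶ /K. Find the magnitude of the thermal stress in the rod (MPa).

146 MPa

ΔT = 140.0 K. Constrained thermal stress σ = E·α·ΔT = 318.0×10³ MPa × 3.27×10⁻⁶ × 140.0 = 146 MPa (compressive).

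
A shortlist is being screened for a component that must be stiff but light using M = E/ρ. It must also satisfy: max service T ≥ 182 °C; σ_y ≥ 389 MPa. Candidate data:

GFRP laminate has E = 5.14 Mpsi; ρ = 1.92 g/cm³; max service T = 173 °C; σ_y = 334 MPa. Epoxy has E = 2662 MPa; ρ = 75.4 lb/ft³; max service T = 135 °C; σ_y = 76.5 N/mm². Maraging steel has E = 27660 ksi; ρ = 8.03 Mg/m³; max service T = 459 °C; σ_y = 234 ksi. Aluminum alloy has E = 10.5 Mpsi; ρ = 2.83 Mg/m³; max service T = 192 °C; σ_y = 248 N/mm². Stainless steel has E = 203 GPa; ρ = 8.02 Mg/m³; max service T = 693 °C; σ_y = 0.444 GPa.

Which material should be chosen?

Screen on constraints: max service T ≥ 182 °C; σ_y ≥ 389 MPa. Survivors: maraging steel, stainless steel.
Convert each candidate to consistent units, then evaluate M:
  maraging steel: E = 190.7 GPa, ρ = 8030 kg/m³
  stainless steel: E = 203.0 GPa, ρ = 8020 kg/m³
  stainless steel: M = 25.3 MN·m/kg
  maraging steel: M = 23.7 MN·m/kg
Stainless steel has the largest M.

stainless steel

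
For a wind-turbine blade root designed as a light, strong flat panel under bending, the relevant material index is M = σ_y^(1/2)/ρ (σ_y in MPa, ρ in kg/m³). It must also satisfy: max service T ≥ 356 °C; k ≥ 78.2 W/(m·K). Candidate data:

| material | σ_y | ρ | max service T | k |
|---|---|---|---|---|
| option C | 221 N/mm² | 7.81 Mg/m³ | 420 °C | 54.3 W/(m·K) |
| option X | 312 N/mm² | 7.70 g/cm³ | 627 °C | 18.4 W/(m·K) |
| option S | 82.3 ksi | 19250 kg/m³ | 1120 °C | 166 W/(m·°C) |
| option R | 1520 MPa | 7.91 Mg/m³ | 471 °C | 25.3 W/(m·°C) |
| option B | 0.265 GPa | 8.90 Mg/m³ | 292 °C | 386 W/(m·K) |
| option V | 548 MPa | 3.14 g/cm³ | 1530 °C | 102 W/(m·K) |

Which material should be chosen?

option V

Screen on constraints: max service T ≥ 356 °C; k ≥ 78.2 W/(m·K). Survivors: option S, option V.
Normalizing units and computing the index:
  option S: σ_y = 567.4 MPa, ρ = 19250 kg/m³
  option V: σ_y = 548.0 MPa, ρ = 3140 kg/m³
  option V: M = 7.46×10⁻³
  option S: M = 1.24×10⁻³
Option V has the largest M.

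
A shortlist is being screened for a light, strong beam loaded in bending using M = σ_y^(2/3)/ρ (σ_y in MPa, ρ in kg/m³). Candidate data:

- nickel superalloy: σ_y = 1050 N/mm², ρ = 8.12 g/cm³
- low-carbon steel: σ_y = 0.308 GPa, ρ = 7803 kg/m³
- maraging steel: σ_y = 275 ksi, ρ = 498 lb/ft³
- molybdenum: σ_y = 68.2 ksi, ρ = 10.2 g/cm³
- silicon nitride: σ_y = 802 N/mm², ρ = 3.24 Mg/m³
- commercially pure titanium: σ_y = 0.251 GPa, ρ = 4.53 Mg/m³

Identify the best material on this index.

silicon nitride

Convert each candidate to consistent units, then evaluate M:
  nickel superalloy: σ_y = 1050 MPa, ρ = 8120 kg/m³
  low-carbon steel: σ_y = 308.0 MPa, ρ = 7803 kg/m³
  maraging steel: σ_y = 1896 MPa, ρ = 7977 kg/m³
  molybdenum: σ_y = 470.2 MPa, ρ = 10200 kg/m³
  silicon nitride: σ_y = 802.0 MPa, ρ = 3240 kg/m³
  commercially pure titanium: σ_y = 251.0 MPa, ρ = 4530 kg/m³
  silicon nitride: M = 26.6×10⁻³
  maraging steel: M = 19.2×10⁻³
  nickel superalloy: M = 12.7×10⁻³
  commercially pure titanium: M = 8.78×10⁻³
  molybdenum: M = 5.93×10⁻³
  low-carbon steel: M = 5.84×10⁻³
Silicon nitride ranks first.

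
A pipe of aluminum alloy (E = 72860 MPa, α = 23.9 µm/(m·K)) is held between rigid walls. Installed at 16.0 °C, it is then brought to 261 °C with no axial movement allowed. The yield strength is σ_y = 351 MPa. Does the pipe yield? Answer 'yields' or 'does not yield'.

yields

E = 72860 MPa = 72.86 GPa.
ΔT = 245.0 K. Constrained thermal stress σ = E·α·ΔT = 72.86×10³ MPa × 23.9×10⁻⁶ × 245.0 = 427 MPa (compressive).
Compare to σ_y = 351 MPa: σ ≥ σ_y, so it yields.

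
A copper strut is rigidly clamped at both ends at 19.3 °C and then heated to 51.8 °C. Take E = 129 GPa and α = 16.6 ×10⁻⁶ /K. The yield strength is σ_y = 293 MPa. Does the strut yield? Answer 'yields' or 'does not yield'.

does not yield

ΔT = 32.50 K. Constrained thermal stress σ = E·α·ΔT = 129.0×10³ MPa × 16.6×10⁻⁶ × 32.50 = 69.6 MPa (compressive).
Compare to σ_y = 293 MPa: σ < σ_y, so it does not yield.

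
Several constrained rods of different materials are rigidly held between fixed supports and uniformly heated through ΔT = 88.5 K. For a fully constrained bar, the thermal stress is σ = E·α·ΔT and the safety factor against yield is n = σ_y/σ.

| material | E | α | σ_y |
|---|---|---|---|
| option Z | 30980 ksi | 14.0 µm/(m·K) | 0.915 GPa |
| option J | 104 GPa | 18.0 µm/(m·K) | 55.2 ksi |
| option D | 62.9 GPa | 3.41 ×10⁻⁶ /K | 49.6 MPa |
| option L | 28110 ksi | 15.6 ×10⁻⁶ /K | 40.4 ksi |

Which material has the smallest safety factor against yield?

Per material, after unit conversion:
  option Z: E = 213.6, α = 14.0, σ_y = 915.0 → σ = 265 MPa, n = 3.46
  option J: E = 104.0, α = 18.0, σ_y = 380.6 → σ = 166 MPa, n = 2.30
  option D: E = 62.90, α = 3.41, σ_y = 49.60 → σ = 19.0 MPa, n = 2.61
  option L: E = 193.8, α = 15.6, σ_y = 278.5 → σ = 268 MPa, n = 1.04
Smallest n: option L with n = 1.04.

option L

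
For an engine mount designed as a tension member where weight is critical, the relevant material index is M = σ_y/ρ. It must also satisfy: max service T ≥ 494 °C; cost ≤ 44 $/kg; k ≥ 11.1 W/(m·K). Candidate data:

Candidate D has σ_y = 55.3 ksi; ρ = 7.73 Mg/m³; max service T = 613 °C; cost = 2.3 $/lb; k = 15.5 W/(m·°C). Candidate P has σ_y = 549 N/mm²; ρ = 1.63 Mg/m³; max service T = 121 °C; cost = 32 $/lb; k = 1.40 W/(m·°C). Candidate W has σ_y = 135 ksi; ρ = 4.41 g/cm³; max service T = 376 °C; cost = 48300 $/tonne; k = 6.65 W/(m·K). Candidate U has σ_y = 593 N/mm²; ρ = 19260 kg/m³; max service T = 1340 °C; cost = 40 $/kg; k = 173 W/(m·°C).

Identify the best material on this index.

Screen on constraints: max service T ≥ 494 °C; cost ≤ 44 $/kg; k ≥ 11.1 W/(m·K). Survivors: candidate D, candidate U.
Normalizing units and computing the index:
  candidate D: σ_y = 381.3 MPa, ρ = 7730 kg/m³
  candidate U: σ_y = 593.0 MPa, ρ = 19260 kg/m³
  candidate D: M = 49.3 kN·m/kg
  candidate U: M = 30.8 kN·m/kg
Candidate D ranks first.

candidate D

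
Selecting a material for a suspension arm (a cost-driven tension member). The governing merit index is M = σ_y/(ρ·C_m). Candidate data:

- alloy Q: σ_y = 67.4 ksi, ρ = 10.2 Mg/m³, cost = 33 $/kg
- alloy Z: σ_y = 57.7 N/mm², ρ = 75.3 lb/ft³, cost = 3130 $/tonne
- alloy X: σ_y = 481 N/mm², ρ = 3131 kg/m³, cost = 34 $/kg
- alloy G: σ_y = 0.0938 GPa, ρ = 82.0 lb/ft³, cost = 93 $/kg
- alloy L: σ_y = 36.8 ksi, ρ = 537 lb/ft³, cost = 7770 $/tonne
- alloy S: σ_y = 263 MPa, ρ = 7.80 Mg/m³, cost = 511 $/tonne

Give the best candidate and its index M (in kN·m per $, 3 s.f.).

Normalizing units and computing the index:
  alloy Q: σ_y = 464.7 MPa, ρ = 10200 kg/m³, cost = 33.00 $/kg
  alloy Z: σ_y = 57.70 MPa, ρ = 1206 kg/m³, cost = 3.130 $/kg
  alloy X: σ_y = 481.0 MPa, ρ = 3131 kg/m³, cost = 34.00 $/kg
  alloy G: σ_y = 93.80 MPa, ρ = 1314 kg/m³, cost = 93.00 $/kg
  alloy L: σ_y = 253.7 MPa, ρ = 8602 kg/m³, cost = 7.770 $/kg
  alloy S: σ_y = 263.0 MPa, ρ = 7800 kg/m³, cost = 0.5110 $/kg
  alloy S: M = 66.0 kN·m per $
  alloy Z: M = 15.3 kN·m per $
  alloy X: M = 4.52 kN·m per $
  alloy L: M = 3.80 kN·m per $
  alloy Q: M = 1.38 kN·m per $
  alloy G: M = 0.768 kN·m per $
Alloy S ranks first.

alloy S, M = 66.0 kN·m per $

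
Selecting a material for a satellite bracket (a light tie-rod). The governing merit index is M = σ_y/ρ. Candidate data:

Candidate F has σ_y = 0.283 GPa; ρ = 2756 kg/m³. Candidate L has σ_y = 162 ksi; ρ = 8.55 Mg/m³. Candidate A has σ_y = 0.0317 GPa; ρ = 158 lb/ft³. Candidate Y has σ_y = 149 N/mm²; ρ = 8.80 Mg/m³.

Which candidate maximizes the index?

In SI units:
  candidate F: σ_y = 283.0 MPa, ρ = 2756 kg/m³
  candidate L: σ_y = 1117 MPa, ρ = 8550 kg/m³
  candidate A: σ_y = 31.70 MPa, ρ = 2531 kg/m³
  candidate Y: σ_y = 149.0 MPa, ρ = 8800 kg/m³
  candidate L: M = 131 kN·m/kg
  candidate F: M = 103 kN·m/kg
  candidate Y: M = 16.9 kN·m/kg
  candidate A: M = 12.5 kN·m/kg
Candidate L ranks first.

candidate L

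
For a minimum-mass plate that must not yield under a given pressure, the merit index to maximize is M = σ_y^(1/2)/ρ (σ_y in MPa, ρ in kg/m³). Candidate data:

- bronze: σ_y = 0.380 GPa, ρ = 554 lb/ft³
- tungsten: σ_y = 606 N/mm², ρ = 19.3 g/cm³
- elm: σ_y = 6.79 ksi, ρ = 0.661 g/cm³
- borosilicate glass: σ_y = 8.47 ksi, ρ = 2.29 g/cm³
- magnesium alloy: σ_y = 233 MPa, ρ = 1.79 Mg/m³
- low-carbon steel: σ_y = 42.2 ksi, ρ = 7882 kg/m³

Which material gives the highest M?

Putting every candidate on a common basis:
  bronze: σ_y = 380.0 MPa, ρ = 8874 kg/m³
  tungsten: σ_y = 606.0 MPa, ρ = 19300 kg/m³
  elm: σ_y = 46.82 MPa, ρ = 661.0 kg/m³
  borosilicate glass: σ_y = 58.40 MPa, ρ = 2290 kg/m³
  magnesium alloy: σ_y = 233.0 MPa, ρ = 1790 kg/m³
  low-carbon steel: σ_y = 291.0 MPa, ρ = 7882 kg/m³
  elm: M = 10.4×10⁻³
  magnesium alloy: M = 8.53×10⁻³
  borosilicate glass: M = 3.34×10⁻³
  bronze: M = 2.20×10⁻³
  low-carbon steel: M = 2.16×10⁻³
  tungsten: M = 1.28×10⁻³
The maximum is for elm.

elm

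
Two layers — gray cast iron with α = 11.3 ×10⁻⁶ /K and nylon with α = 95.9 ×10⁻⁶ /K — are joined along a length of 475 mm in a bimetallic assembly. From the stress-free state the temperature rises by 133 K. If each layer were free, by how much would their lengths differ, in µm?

5340 µm

Δα = |11.3 − 95.9|×10⁻⁶/K = 84.6×10⁻⁶/K.
ΔL_mismatch = Δα·L·ΔT = 84.6×10⁻⁶ × 475.0 mm × 133.0 K = 5340 µm.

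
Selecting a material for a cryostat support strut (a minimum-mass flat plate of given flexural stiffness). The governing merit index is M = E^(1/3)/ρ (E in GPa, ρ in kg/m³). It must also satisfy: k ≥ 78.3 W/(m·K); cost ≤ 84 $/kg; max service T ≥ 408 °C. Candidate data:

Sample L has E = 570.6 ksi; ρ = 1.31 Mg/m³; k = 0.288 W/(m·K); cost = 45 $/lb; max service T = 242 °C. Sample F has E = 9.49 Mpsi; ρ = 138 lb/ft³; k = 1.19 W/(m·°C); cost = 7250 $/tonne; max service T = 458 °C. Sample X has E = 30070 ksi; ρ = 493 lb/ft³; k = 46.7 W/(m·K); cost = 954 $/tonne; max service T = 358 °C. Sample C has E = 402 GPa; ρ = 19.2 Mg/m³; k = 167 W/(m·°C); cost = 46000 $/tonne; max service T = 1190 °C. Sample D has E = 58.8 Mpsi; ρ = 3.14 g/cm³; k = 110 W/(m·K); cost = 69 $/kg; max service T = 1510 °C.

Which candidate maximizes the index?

Screen on constraints: k ≥ 78.3 W/(m·K); cost ≤ 84 $/kg; max service T ≥ 408 °C. Survivors: sample C, sample D.
Normalizing units and computing the index:
  sample C: E = 402.0 GPa, ρ = 19200 kg/m³
  sample D: E = 405.4 GPa, ρ = 3140 kg/m³
  sample D: M = 2.36×10⁻³
  sample C: M = 0.384×10⁻³
Sample D ranks first.

sample D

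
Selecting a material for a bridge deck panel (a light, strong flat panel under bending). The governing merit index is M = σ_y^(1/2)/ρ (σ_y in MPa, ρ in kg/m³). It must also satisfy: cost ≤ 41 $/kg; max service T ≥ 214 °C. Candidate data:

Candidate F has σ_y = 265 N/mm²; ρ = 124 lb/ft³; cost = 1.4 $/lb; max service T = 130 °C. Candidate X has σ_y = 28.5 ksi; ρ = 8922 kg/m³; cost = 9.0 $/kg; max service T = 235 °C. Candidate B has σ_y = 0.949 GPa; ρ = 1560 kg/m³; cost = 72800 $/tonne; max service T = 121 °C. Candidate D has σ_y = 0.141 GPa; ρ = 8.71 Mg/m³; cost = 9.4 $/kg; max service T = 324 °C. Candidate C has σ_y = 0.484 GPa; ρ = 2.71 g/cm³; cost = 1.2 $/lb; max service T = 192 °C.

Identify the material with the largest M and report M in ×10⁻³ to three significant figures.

Screen on constraints: cost ≤ 41 $/kg; max service T ≥ 214 °C. Survivors: candidate X, candidate D.
In SI units:
  candidate X: σ_y = 196.5 MPa, ρ = 8922 kg/m³
  candidate D: σ_y = 141.0 MPa, ρ = 8710 kg/m³
  candidate X: M = 1.57×10⁻³
  candidate D: M = 1.36×10⁻³
Highest index: candidate X.

candidate X, M = 1.57×10⁻³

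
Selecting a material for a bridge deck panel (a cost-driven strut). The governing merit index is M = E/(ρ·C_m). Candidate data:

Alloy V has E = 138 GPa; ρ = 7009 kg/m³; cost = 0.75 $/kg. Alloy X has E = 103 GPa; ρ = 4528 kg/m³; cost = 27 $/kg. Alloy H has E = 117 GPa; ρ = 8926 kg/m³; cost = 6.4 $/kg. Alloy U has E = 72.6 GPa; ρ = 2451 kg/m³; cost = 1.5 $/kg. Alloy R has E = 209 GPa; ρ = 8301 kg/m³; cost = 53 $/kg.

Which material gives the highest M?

alloy V

Per-candidate index values:
  alloy V: M = 26.3 MN·m per $
  alloy U: M = 19.7 MN·m per $
  alloy H: M = 2.05 MN·m per $
  alloy X: M = 0.842 MN·m per $
  alloy R: M = 0.475 MN·m per $
Highest index: alloy V.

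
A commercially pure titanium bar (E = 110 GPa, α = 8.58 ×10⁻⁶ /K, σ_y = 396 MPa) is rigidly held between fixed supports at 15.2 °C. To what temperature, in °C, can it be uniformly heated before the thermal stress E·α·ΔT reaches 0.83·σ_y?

363 °C

E·α·ΔT = 328.7 MPa ⇒ ΔT = 328.7 / (110.0×10³ × 8.58×10⁻⁶) = 348.3 K.
T = 15.2 + 348.3 = 363.5 °C.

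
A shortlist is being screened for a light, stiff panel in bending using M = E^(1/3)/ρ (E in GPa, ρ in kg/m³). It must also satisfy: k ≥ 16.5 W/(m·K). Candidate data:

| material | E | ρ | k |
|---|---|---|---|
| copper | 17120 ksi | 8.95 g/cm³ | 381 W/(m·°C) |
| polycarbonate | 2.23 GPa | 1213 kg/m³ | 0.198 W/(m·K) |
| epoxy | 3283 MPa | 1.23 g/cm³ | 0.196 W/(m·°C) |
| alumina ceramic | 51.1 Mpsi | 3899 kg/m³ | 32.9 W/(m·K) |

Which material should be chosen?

Screen on constraints: k ≥ 16.5 W/(m·K). Survivors: copper, alumina ceramic.
Putting every candidate on a common basis:
  copper: E = 118.0 GPa, ρ = 8950 kg/m³
  alumina ceramic: E = 352.3 GPa, ρ = 3899 kg/m³
  alumina ceramic: M = 1.81×10⁻³
  copper: M = 0.548×10⁻³
Alumina ceramic ranks first.

alumina ceramic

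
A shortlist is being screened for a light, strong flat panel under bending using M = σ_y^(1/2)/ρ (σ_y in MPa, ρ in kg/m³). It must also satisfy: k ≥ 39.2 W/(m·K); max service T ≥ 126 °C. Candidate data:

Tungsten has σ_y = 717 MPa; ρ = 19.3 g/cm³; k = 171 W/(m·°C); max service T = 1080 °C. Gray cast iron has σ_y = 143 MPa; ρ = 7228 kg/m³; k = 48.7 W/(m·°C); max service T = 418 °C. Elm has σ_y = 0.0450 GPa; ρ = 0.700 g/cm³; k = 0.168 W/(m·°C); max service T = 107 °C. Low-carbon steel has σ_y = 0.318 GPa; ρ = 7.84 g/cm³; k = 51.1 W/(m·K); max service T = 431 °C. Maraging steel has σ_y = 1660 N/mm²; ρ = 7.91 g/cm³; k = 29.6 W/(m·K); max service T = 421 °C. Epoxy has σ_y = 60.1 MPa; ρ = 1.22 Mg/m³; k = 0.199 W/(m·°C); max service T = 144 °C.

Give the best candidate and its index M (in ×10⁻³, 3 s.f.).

Screen on constraints: k ≥ 39.2 W/(m·K); max service T ≥ 126 °C. Survivors: tungsten, gray cast iron, low-carbon steel.
In SI units:
  tungsten: σ_y = 717.0 MPa, ρ = 19300 kg/m³
  gray cast iron: σ_y = 143.0 MPa, ρ = 7228 kg/m³
  low-carbon steel: σ_y = 318.0 MPa, ρ = 7840 kg/m³
  low-carbon steel: M = 2.27×10⁻³
  gray cast iron: M = 1.65×10⁻³
  tungsten: M = 1.39×10⁻³
The maximum is for low-carbon steel.

low-carbon steel, M = 2.27×10⁻³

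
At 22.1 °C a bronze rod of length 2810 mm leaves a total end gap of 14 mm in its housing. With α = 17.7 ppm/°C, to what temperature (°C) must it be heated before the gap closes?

304 °C

α·L₀·ΔT = 14.0 mm ⇒ ΔT = 14.0 / (17.7×10⁻⁶ × 2810.0) = 281.5 K.
T = 22.1 + 281.5 = 303.6 °C.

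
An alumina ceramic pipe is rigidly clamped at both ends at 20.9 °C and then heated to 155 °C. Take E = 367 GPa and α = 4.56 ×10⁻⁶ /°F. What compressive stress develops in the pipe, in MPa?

α = 4.56×10⁻⁶/°F × 9/5 = 8.21×10⁻⁶/K.
ΔT = 134.1 K. Constrained thermal stress σ = E·α·ΔT = 367.0×10³ MPa × 8.21×10⁻⁶ × 134.1 = 404 MPa (compressive).

404 MPa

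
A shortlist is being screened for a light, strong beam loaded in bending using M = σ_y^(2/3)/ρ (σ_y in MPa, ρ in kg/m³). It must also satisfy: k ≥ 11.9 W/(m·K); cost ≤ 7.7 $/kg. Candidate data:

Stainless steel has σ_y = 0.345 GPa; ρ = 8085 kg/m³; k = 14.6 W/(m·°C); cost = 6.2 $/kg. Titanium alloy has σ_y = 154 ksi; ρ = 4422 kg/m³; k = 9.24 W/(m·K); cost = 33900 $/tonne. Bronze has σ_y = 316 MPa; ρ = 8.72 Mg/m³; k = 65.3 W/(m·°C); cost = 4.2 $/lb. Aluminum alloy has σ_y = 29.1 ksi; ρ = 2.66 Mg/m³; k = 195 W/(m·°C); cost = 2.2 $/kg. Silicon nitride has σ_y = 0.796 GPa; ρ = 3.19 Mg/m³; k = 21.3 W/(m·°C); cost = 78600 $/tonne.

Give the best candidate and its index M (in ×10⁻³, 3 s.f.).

aluminum alloy, M = 12.9×10⁻³

Screen on constraints: k ≥ 11.9 W/(m·K); cost ≤ 7.7 $/kg. Survivors: stainless steel, aluminum alloy.
Normalizing units and computing the index:
  stainless steel: σ_y = 345.0 MPa, ρ = 8085 kg/m³
  aluminum alloy: σ_y = 200.6 MPa, ρ = 2660 kg/m³
  aluminum alloy: M = 12.9×10⁻³
  stainless steel: M = 6.08×10⁻³
The maximum is for aluminum alloy.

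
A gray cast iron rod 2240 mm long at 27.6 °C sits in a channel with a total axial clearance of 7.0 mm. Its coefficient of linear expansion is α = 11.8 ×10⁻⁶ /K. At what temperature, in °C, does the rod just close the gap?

α·L₀·ΔT = 7.0 mm ⇒ ΔT = 7.0 / (11.8×10⁻⁶ × 2240.0) = 264.8 K.
T = 27.6 + 264.8 = 292.4 °C.

292 °C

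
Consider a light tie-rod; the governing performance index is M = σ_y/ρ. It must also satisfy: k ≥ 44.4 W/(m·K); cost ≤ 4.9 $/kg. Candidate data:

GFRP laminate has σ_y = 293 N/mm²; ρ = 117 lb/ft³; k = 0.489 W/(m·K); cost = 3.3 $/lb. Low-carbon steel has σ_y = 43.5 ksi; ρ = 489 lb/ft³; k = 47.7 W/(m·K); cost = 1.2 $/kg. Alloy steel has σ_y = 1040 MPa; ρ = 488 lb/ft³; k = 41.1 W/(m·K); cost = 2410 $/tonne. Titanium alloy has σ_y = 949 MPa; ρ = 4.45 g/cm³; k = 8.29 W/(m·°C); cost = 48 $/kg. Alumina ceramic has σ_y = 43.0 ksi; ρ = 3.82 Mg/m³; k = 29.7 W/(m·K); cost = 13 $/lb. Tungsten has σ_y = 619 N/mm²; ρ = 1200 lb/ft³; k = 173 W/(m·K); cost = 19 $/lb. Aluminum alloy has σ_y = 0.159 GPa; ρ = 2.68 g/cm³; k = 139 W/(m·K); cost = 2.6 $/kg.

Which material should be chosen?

Screen on constraints: k ≥ 44.4 W/(m·K); cost ≤ 4.9 $/kg. Survivors: low-carbon steel, aluminum alloy.
Normalizing units and computing the index:
  low-carbon steel: σ_y = 299.9 MPa, ρ = 7833 kg/m³
  aluminum alloy: σ_y = 159.0 MPa, ρ = 2680 kg/m³
  aluminum alloy: M = 59.3 kN·m/kg
  low-carbon steel: M = 38.3 kN·m/kg
The maximum is for aluminum alloy.

aluminum alloy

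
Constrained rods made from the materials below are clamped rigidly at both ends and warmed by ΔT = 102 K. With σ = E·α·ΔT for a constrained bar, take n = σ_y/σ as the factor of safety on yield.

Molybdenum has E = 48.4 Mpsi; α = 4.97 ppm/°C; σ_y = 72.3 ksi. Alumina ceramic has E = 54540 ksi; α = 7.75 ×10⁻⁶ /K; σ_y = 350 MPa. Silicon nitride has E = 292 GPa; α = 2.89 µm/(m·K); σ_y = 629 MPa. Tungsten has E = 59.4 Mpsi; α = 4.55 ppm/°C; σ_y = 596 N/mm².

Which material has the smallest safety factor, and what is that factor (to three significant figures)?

alumina ceramic, n = 1.18

Converting E to GPa, α to ×10⁻⁶/K, σ_y to MPa, then σ and n for each:
  molybdenum: E = 333.7, α = 4.97, σ_y = 498.5 → σ = 169 MPa, n = 2.95
  alumina ceramic: E = 376.0, α = 7.75, σ_y = 350.0 → σ = 297 MPa, n = 1.18
  silicon nitride: E = 292.0, α = 2.89, σ_y = 629.0 → σ = 86.1 MPa, n = 7.31
  tungsten: E = 409.5, α = 4.55, σ_y = 596.0 → σ = 190 MPa, n = 3.14
The minimum is alumina ceramic at n = 1.18.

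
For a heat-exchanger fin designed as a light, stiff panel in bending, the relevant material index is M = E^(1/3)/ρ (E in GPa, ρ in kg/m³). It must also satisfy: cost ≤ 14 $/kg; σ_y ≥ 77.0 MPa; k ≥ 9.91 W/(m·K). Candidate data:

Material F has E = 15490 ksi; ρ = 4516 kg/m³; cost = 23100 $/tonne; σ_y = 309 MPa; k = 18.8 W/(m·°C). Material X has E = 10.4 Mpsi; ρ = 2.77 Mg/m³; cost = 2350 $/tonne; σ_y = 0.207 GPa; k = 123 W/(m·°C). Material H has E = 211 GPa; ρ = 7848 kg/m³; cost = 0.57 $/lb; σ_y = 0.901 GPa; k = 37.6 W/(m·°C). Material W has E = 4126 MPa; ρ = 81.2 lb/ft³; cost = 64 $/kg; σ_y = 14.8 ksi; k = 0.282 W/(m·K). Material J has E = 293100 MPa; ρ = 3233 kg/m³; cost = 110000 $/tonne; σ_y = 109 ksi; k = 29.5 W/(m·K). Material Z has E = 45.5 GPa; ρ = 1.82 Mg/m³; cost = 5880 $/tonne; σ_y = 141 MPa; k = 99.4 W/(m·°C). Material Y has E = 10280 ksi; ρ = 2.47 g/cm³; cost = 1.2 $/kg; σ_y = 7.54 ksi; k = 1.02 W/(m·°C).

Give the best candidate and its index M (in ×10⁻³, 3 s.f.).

material Z, M = 1.96×10⁻³

Screen on constraints: cost ≤ 14 $/kg; σ_y ≥ 77.0 MPa; k ≥ 9.91 W/(m·K). Survivors: material X, material H, material Z.
Normalizing units and computing the index:
  material X: E = 71.71 GPa, ρ = 2770 kg/m³
  material H: E = 211.0 GPa, ρ = 7848 kg/m³
  material Z: E = 45.50 GPa, ρ = 1820 kg/m³
  material Z: M = 1.96×10⁻³
  material X: M = 1.50×10⁻³
  material H: M = 0.759×10⁻³
The maximum is for material Z.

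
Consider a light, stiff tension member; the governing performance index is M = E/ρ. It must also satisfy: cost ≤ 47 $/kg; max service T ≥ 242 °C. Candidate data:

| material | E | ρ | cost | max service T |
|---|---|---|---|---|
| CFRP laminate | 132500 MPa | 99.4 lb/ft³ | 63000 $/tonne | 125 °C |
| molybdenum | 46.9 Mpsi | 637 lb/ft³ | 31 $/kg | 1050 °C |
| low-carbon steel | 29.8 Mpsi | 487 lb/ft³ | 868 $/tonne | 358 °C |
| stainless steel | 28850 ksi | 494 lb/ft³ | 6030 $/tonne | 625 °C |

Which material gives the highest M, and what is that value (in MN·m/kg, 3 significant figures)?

Screen on constraints: cost ≤ 47 $/kg; max service T ≥ 242 °C. Survivors: molybdenum, low-carbon steel, stainless steel.
Normalizing units and computing the index:
  molybdenum: E = 323.4 GPa, ρ = 10200 kg/m³
  low-carbon steel: E = 205.5 GPa, ρ = 7801 kg/m³
  stainless steel: E = 198.9 GPa, ρ = 7913 kg/m³
  molybdenum: M = 31.7 MN·m/kg
  low-carbon steel: M = 26.3 MN·m/kg
  stainless steel: M = 25.1 MN·m/kg
Molybdenum has the largest M.

molybdenum, M = 31.7 MN·m/kg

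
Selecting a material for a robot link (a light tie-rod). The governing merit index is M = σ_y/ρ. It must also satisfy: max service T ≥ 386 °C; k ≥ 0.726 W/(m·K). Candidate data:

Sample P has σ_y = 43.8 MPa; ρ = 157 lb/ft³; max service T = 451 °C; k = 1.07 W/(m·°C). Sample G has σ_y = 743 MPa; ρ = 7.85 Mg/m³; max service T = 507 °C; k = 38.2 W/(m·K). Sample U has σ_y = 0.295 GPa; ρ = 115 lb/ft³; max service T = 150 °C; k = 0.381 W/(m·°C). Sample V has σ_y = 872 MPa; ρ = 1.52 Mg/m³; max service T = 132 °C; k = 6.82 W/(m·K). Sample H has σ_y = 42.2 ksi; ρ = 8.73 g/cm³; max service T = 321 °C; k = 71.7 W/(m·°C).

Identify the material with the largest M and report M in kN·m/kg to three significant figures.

sample G, M = 94.6 kN·m/kg

Screen on constraints: max service T ≥ 386 °C; k ≥ 0.726 W/(m·K). Survivors: sample P, sample G.
Normalizing units and computing the index:
  sample P: σ_y = 43.80 MPa, ρ = 2515 kg/m³
  sample G: σ_y = 743.0 MPa, ρ = 7850 kg/m³
  sample G: M = 94.6 kN·m/kg
  sample P: M = 17.4 kN·m/kg
Highest index: sample G.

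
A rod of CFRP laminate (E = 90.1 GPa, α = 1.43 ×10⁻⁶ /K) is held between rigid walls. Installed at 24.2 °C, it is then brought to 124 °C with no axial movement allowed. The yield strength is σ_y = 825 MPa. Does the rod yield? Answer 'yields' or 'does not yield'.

ΔT = 99.80 K. Constrained thermal stress σ = E·α·ΔT = 90.10×10³ MPa × 1.43×10⁻⁶ × 99.80 = 12.9 MPa (compressive).
Compare to σ_y = 825 MPa: σ < σ_y, so it does not yield.

does not yield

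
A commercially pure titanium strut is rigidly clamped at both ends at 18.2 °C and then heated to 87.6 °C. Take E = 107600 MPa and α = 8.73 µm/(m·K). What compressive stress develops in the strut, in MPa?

65.2 MPa

E = 107600 MPa = 107.6 GPa.
ΔT = 69.40 K. Constrained thermal stress σ = E·α·ΔT = 107.6×10³ MPa × 8.73×10⁻⁶ × 69.40 = 65.2 MPa (compressive).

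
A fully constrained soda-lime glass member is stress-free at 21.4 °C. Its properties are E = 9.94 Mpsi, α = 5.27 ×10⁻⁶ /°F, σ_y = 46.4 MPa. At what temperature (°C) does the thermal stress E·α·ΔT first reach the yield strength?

92.8 °C

E = 9.94 Mpsi = 68.53 GPa.
α = 5.27×10⁻⁶/°F × 9/5 = 9.49×10⁻⁶/K.
E·α·ΔT = 46.40 MPa ⇒ ΔT = 46.40 / (68.53×10³ × 9.49×10⁻⁶) = 71.37 K.
T = 21.4 + 71.37 = 92.77 °C.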